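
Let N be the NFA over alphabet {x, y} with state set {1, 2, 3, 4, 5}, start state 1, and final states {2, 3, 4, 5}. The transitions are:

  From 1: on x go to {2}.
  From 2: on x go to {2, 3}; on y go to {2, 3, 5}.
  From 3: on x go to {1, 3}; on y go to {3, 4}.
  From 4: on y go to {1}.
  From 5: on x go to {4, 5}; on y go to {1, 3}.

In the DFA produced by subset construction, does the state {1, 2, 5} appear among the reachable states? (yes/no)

no

Start state of the DFA: {1}.
{1} --x--> {2}  [new]
{1} --y--> ∅  [new]
{2} --x--> {2, 3}  [new]
{2} --y--> {2, 3, 5}  [new]
∅ --x--> ∅  [seen]
∅ --y--> ∅  [seen]
{2, 3} --x--> {1, 2, 3}  [new]
{2, 3} --y--> {2, 3, 4, 5}  [new]
{2, 3, 5} --x--> {1, 2, 3, 4, 5}  [new]
{2, 3, 5} --y--> {1, 2, 3, 4, 5}  [seen]
{1, 2, 3} --x--> {1, 2, 3}  [seen]
{1, 2, 3} --y--> {2, 3, 4, 5}  [seen]
{2, 3, 4, 5} --x--> {1, 2, 3, 4, 5}  [seen]
{2, 3, 4, 5} --y--> {1, 2, 3, 4, 5}  [seen]
{1, 2, 3, 4, 5} --x--> {1, 2, 3, 4, 5}  [seen]
{1, 2, 3, 4, 5} --y--> {1, 2, 3, 4, 5}  [seen]
Reachable DFA states: {1}, {2}, ∅, {2, 3}, {2, 3, 5}, {1, 2, 3}, {2, 3, 4, 5}, {1, 2, 3, 4, 5}.
{1, 2, 5} is not among them.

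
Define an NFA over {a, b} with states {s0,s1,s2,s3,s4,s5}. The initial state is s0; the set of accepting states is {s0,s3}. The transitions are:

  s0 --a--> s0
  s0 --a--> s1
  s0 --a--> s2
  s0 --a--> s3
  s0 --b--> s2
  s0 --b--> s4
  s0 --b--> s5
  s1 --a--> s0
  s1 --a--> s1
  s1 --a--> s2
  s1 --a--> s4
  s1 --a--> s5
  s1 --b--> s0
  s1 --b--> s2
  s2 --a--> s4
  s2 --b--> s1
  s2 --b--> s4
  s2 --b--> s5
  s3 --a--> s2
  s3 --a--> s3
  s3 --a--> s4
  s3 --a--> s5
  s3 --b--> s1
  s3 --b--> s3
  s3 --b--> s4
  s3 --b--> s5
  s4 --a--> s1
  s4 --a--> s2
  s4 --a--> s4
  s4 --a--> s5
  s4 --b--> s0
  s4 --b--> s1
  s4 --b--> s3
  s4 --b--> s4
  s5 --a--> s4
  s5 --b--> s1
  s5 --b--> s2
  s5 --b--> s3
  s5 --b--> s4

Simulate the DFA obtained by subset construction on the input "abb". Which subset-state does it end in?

{s0,s1,s2,s3,s4,s5}

Start: {s0}.
δ(s0,a) = {s0,s1,s2,s3}.
Union: {s0,s1,s2,s3}.
After a: {s0,s1,s2,s3}.
δ(s0,b) = {s2,s4,s5}; δ(s1,b) = {s0,s2}; δ(s2,b) = {s1,s4,s5}; δ(s3,b) = {s1,s3,s4,s5}.
Union: {s0,s1,s2,s3,s4,s5}.
After b: {s0,s1,s2,s3,s4,s5}.
δ(s0,b) = {s2,s4,s5}; δ(s1,b) = {s0,s2}; δ(s2,b) = {s1,s4,s5}; δ(s3,b) = {s1,s3,s4,s5}; δ(s4,b) = {s0,s1,s3,s4}; δ(s5,b) = {s1,s2,s3,s4}.
Union: {s0,s1,s2,s3,s4,s5}.
After b: {s0,s1,s2,s3,s4,s5}.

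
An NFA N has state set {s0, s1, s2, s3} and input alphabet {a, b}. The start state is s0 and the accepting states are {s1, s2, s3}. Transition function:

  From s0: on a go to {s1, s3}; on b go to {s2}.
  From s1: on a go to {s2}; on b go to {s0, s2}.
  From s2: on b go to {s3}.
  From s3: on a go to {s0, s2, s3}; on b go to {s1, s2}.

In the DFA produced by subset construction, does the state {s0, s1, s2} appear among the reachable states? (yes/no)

yes

Start state of the DFA: {s0}.
{s0} --a--> {s1, s3}  [new]
{s0} --b--> {s2}  [new]
{s1, s3} --a--> {s0, s2, s3}  [new]
{s1, s3} --b--> {s0, s1, s2}  [new]
{s2} --a--> ∅  [new]
{s2} --b--> {s3}  [new]
{s0, s2, s3} --a--> {s0, s1, s2, s3}  [new]
{s0, s2, s3} --b--> {s1, s2, s3}  [new]
{s0, s1, s2} --a--> {s1, s2, s3}  [seen]
{s0, s1, s2} --b--> {s0, s2, s3}  [seen]
∅ --a--> ∅  [seen]
∅ --b--> ∅  [seen]
{s3} --a--> {s0, s2, s3}  [seen]
{s3} --b--> {s1, s2}  [new]
{s0, s1, s2, s3} --a--> {s0, s1, s2, s3}  [seen]
{s0, s1, s2, s3} --b--> {s0, s1, s2, s3}  [seen]
{s1, s2, s3} --a--> {s0, s2, s3}  [seen]
{s1, s2, s3} --b--> {s0, s1, s2, s3}  [seen]
{s1, s2} --a--> {s2}  [seen]
{s1, s2} --b--> {s0, s2, s3}  [seen]
Reachable DFA states: {s0}, {s1, s3}, {s2}, {s0, s2, s3}, {s0, s1, s2}, ∅, {s3}, {s0, s1, s2, s3}, {s1, s2, s3}, {s1, s2}.
{s0, s1, s2} is among them.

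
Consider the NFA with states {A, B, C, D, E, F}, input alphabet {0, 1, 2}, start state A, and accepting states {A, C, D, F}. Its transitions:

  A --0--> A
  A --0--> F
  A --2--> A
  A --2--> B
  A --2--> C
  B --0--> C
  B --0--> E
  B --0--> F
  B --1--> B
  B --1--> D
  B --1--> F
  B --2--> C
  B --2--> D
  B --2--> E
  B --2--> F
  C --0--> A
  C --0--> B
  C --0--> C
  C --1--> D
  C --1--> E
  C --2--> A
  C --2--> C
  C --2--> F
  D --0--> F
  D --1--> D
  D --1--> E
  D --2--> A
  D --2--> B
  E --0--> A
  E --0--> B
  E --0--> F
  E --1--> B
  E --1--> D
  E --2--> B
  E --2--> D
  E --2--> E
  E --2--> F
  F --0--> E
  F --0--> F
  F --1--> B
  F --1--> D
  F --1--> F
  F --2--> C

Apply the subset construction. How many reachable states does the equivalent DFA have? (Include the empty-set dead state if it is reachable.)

11

Start state of the DFA: {A}.
{A} --0--> {A, F}  [new]
{A} --1--> ∅  [new]
{A} --2--> {A, B, C}  [new]
{A, F} --0--> {A, E, F}  [new]
{A, F} --1--> {B, D, F}  [new]
{A, F} --2--> {A, B, C}  [seen]
∅ --0--> ∅  [seen]
∅ --1--> ∅  [seen]
∅ --2--> ∅  [seen]
{A, B, C} --0--> {A, B, C, E, F}  [new]
{A, B, C} --1--> {B, D, E, F}  [new]
{A, B, C} --2--> {A, B, C, D, E, F}  [new]
{A, E, F} --0--> {A, B, E, F}  [new]
{A, E, F} --1--> {B, D, F}  [seen]
{A, E, F} --2--> {A, B, C, D, E, F}  [seen]
{B, D, F} --0--> {C, E, F}  [new]
{B, D, F} --1--> {B, D, E, F}  [seen]
{B, D, F} --2--> {A, B, C, D, E, F}  [seen]
{A, B, C, E, F} --0--> {A, B, C, E, F}  [seen]
{A, B, C, E, F} --1--> {B, D, E, F}  [seen]
{A, B, C, E, F} --2--> {A, B, C, D, E, F}  [seen]
{B, D, E, F} --0--> {A, B, C, E, F}  [seen]
{B, D, E, F} --1--> {B, D, E, F}  [seen]
{B, D, E, F} --2--> {A, B, C, D, E, F}  [seen]
{A, B, C, D, E, F} --0--> {A, B, C, E, F}  [seen]
{A, B, C, D, E, F} --1--> {B, D, E, F}  [seen]
{A, B, C, D, E, F} --2--> {A, B, C, D, E, F}  [seen]
{A, B, E, F} --0--> {A, B, C, E, F}  [seen]
{A, B, E, F} --1--> {B, D, F}  [seen]
{A, B, E, F} --2--> {A, B, C, D, E, F}  [seen]
{C, E, F} --0--> {A, B, C, E, F}  [seen]
{C, E, F} --1--> {B, D, E, F}  [seen]
{C, E, F} --2--> {A, B, C, D, E, F}  [seen]
Reachable DFA states: {A}, {A, F}, ∅, {A, B, C}, {A, E, F}, {B, D, F}, {A, B, C, E, F}, {B, D, E, F}, {A, B, C, D, E, F}, {A, B, E, F}, {C, E, F}.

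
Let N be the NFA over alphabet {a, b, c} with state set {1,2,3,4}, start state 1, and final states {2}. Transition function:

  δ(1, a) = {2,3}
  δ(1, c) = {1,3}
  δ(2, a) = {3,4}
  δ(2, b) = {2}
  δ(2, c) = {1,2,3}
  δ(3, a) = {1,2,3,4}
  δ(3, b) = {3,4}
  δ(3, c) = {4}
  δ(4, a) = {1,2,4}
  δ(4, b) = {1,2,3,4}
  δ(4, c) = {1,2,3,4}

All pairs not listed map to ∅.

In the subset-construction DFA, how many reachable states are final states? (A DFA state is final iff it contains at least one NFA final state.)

3

Start state of the DFA: {1}.
{1} --a--> {2,3}  [new]
{1} --b--> ∅  [new]
{1} --c--> {1,3}  [new]
{2,3} --a--> {1,2,3,4}  [new]
{2,3} --b--> {2,3,4}  [new]
{2,3} --c--> {1,2,3,4}  [seen]
∅ --a--> ∅  [seen]
∅ --b--> ∅  [seen]
∅ --c--> ∅  [seen]
{1,3} --a--> {1,2,3,4}  [seen]
{1,3} --b--> {3,4}  [new]
{1,3} --c--> {1,3,4}  [new]
{1,2,3,4} --a--> {1,2,3,4}  [seen]
{1,2,3,4} --b--> {1,2,3,4}  [seen]
{1,2,3,4} --c--> {1,2,3,4}  [seen]
{2,3,4} --a--> {1,2,3,4}  [seen]
{2,3,4} --b--> {1,2,3,4}  [seen]
{2,3,4} --c--> {1,2,3,4}  [seen]
{3,4} --a--> {1,2,3,4}  [seen]
{3,4} --b--> {1,2,3,4}  [seen]
{3,4} --c--> {1,2,3,4}  [seen]
{1,3,4} --a--> {1,2,3,4}  [seen]
{1,3,4} --b--> {1,2,3,4}  [seen]
{1,3,4} --c--> {1,2,3,4}  [seen]
Reachable DFA states: {1}, {2,3}, ∅, {1,3}, {1,2,3,4}, {2,3,4}, {3,4}, {1,3,4}.
Accepting DFA states (contain an NFA accepting state): {2,3}, {1,2,3,4}, {2,3,4}.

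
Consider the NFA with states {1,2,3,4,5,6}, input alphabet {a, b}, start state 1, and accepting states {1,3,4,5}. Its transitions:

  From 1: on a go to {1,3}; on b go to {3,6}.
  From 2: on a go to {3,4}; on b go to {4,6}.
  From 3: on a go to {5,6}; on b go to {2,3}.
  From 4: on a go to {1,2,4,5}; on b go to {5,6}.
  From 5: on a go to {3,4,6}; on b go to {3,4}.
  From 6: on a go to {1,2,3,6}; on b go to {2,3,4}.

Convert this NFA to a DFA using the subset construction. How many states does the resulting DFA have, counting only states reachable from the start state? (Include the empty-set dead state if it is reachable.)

Start state of the DFA: {1}.
{1} --a--> {1,3}  [new]
{1} --b--> {3,6}  [new]
{1,3} --a--> {1,3,5,6}  [new]
{1,3} --b--> {2,3,6}  [new]
{3,6} --a--> {1,2,3,5,6}  [new]
{3,6} --b--> {2,3,4}  [new]
{1,3,5,6} --a--> {1,2,3,4,5,6}  [new]
{1,3,5,6} --b--> {2,3,4,6}  [new]
{2,3,6} --a--> {1,2,3,4,5,6}  [seen]
{2,3,6} --b--> {2,3,4,6}  [seen]
{1,2,3,5,6} --a--> {1,2,3,4,5,6}  [seen]
{1,2,3,5,6} --b--> {2,3,4,6}  [seen]
{2,3,4} --a--> {1,2,3,4,5,6}  [seen]
{2,3,4} --b--> {2,3,4,5,6}  [new]
{1,2,3,4,5,6} --a--> {1,2,3,4,5,6}  [seen]
{1,2,3,4,5,6} --b--> {2,3,4,5,6}  [seen]
{2,3,4,6} --a--> {1,2,3,4,5,6}  [seen]
{2,3,4,6} --b--> {2,3,4,5,6}  [seen]
{2,3,4,5,6} --a--> {1,2,3,4,5,6}  [seen]
{2,3,4,5,6} --b--> {2,3,4,5,6}  [seen]
Reachable DFA states: {1}, {1,3}, {3,6}, {1,3,5,6}, {2,3,6}, {1,2,3,5,6}, {2,3,4}, {1,2,3,4,5,6}, {2,3,4,6}, {2,3,4,5,6}.

10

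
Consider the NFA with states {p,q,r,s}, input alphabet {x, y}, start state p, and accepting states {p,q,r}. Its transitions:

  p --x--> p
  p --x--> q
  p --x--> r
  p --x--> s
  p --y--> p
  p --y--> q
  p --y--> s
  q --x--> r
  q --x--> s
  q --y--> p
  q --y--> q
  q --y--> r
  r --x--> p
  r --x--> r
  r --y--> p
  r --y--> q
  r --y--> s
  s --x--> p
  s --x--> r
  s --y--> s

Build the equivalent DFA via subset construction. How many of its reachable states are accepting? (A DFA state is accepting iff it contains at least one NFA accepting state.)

3

Start state of the DFA: {p}.
{p} --x--> {p,q,r,s}  [new]
{p} --y--> {p,q,s}  [new]
{p,q,r,s} --x--> {p,q,r,s}  [seen]
{p,q,r,s} --y--> {p,q,r,s}  [seen]
{p,q,s} --x--> {p,q,r,s}  [seen]
{p,q,s} --y--> {p,q,r,s}  [seen]
Reachable DFA states: {p}, {p,q,r,s}, {p,q,s}.
Accepting DFA states (contain an NFA accepting state): {p}, {p,q,r,s}, {p,q,s}.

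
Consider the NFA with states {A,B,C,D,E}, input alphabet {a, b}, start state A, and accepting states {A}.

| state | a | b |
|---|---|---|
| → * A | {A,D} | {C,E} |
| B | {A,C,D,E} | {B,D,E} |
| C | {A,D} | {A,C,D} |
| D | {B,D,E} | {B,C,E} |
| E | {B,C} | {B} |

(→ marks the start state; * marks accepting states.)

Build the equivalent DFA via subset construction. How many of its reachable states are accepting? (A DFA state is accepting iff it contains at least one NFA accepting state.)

5

Start state of the DFA: {A}.
{A} --a--> {A,D}  [new]
{A} --b--> {C,E}  [new]
{A,D} --a--> {A,B,D,E}  [new]
{A,D} --b--> {B,C,E}  [new]
{C,E} --a--> {A,B,C,D}  [new]
{C,E} --b--> {A,B,C,D}  [seen]
{A,B,D,E} --a--> {A,B,C,D,E}  [new]
{A,B,D,E} --b--> {B,C,D,E}  [new]
{B,C,E} --a--> {A,B,C,D,E}  [seen]
{B,C,E} --b--> {A,B,C,D,E}  [seen]
{A,B,C,D} --a--> {A,B,C,D,E}  [seen]
{A,B,C,D} --b--> {A,B,C,D,E}  [seen]
{A,B,C,D,E} --a--> {A,B,C,D,E}  [seen]
{A,B,C,D,E} --b--> {A,B,C,D,E}  [seen]
{B,C,D,E} --a--> {A,B,C,D,E}  [seen]
{B,C,D,E} --b--> {A,B,C,D,E}  [seen]
Reachable DFA states: {A}, {A,D}, {C,E}, {A,B,D,E}, {B,C,E}, {A,B,C,D}, {A,B,C,D,E}, {B,C,D,E}.
Accepting DFA states (contain an NFA accepting state): {A}, {A,D}, {A,B,D,E}, {A,B,C,D}, {A,B,C,D,E}.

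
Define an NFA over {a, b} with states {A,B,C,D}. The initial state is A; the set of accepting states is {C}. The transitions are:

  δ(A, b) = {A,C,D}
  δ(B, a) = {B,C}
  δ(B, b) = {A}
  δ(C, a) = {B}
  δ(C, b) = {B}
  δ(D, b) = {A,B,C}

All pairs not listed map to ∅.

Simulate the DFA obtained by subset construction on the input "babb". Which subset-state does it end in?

Start: {A}.
δ(A,b) = {A,C,D}.
Union: {A,C,D}.
After b: {A,C,D}.
δ(A,a) = ∅; δ(C,a) = {B}; δ(D,a) = ∅.
Union: {B}.
After a: {B}.
δ(B,b) = {A}.
Union: {A}.
After b: {A}.
δ(A,b) = {A,C,D}.
Union: {A,C,D}.
After b: {A,C,D}.

{A,C,D}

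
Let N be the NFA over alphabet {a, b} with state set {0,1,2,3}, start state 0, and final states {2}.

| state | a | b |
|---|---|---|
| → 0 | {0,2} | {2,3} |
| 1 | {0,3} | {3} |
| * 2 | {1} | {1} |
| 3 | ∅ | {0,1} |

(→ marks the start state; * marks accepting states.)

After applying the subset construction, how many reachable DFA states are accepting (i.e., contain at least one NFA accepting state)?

6

Start state of the DFA: {0}.
{0} --a--> {0,2}  [new]
{0} --b--> {2,3}  [new]
{0,2} --a--> {0,1,2}  [new]
{0,2} --b--> {1,2,3}  [new]
{2,3} --a--> {1}  [new]
{2,3} --b--> {0,1}  [new]
{0,1,2} --a--> {0,1,2,3}  [new]
{0,1,2} --b--> {1,2,3}  [seen]
{1,2,3} --a--> {0,1,3}  [new]
{1,2,3} --b--> {0,1,3}  [seen]
{1} --a--> {0,3}  [new]
{1} --b--> {3}  [new]
{0,1} --a--> {0,2,3}  [new]
{0,1} --b--> {2,3}  [seen]
{0,1,2,3} --a--> {0,1,2,3}  [seen]
{0,1,2,3} --b--> {0,1,2,3}  [seen]
{0,1,3} --a--> {0,2,3}  [seen]
{0,1,3} --b--> {0,1,2,3}  [seen]
{0,3} --a--> {0,2}  [seen]
{0,3} --b--> {0,1,2,3}  [seen]
{3} --a--> ∅  [new]
{3} --b--> {0,1}  [seen]
{0,2,3} --a--> {0,1,2}  [seen]
{0,2,3} --b--> {0,1,2,3}  [seen]
∅ --a--> ∅  [seen]
∅ --b--> ∅  [seen]
Reachable DFA states: {0}, {0,2}, {2,3}, {0,1,2}, {1,2,3}, {1}, {0,1}, {0,1,2,3}, {0,1,3}, {0,3}, {3}, {0,2,3}, ∅.
Accepting DFA states (contain an NFA accepting state): {0,2}, {2,3}, {0,1,2}, {1,2,3}, {0,1,2,3}, {0,2,3}.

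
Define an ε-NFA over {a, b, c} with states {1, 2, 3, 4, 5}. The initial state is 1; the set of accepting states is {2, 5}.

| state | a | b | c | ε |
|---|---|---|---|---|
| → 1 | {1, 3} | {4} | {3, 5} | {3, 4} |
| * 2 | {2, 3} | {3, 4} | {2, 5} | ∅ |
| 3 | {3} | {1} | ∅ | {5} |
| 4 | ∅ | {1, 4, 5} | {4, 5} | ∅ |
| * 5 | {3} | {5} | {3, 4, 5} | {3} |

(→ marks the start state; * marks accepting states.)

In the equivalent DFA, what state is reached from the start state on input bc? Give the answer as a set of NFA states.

Start: {1, 3, 4, 5}.
δ(1,b) = {4}; δ(3,b) = {1}; δ(4,b) = {1, 4, 5}; δ(5,b) = {5}.
Union: {1, 4, 5}.
ε-closure gives {1, 3, 4, 5}.
After b: {1, 3, 4, 5}.
δ(1,c) = {3, 5}; δ(3,c) = ∅; δ(4,c) = {4, 5}; δ(5,c) = {3, 4, 5}.
Union: {3, 4, 5}.
After c: {3, 4, 5}.

{3, 4, 5}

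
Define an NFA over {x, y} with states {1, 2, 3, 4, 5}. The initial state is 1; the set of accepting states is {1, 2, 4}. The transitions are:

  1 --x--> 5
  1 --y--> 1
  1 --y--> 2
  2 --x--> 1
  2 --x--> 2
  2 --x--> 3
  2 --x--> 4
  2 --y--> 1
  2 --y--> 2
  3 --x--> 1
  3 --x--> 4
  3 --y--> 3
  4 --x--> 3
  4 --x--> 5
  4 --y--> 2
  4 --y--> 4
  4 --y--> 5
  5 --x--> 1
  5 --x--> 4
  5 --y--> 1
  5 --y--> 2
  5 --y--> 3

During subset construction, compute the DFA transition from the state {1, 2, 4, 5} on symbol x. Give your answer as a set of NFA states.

{1, 2, 3, 4, 5}

δ(1,x) = {5}; δ(2,x) = {1, 2, 3, 4}; δ(4,x) = {3, 5}; δ(5,x) = {1, 4}.
Union: {1, 2, 3, 4, 5}.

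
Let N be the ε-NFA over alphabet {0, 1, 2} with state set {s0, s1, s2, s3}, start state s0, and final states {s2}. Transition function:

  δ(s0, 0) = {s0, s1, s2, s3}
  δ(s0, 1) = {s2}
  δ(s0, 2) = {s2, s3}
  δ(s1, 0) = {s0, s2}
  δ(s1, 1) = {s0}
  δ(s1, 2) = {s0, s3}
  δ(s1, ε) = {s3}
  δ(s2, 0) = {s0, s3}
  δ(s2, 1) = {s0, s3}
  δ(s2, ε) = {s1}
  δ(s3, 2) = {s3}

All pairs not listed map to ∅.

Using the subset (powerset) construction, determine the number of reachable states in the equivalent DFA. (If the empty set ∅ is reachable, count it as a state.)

Start state of the DFA: {s0} (ε-closure of the NFA start).
{s0} --0--> {s0, s1, s2, s3}  [new]
{s0} --1--> {s1, s2, s3}  [new]
{s0} --2--> {s1, s2, s3}  [seen]
{s0, s1, s2, s3} --0--> {s0, s1, s2, s3}  [seen]
{s0, s1, s2, s3} --1--> {s0, s1, s2, s3}  [seen]
{s0, s1, s2, s3} --2--> {s0, s1, s2, s3}  [seen]
{s1, s2, s3} --0--> {s0, s1, s2, s3}  [seen]
{s1, s2, s3} --1--> {s0, s3}  [new]
{s1, s2, s3} --2--> {s0, s3}  [seen]
{s0, s3} --0--> {s0, s1, s2, s3}  [seen]
{s0, s3} --1--> {s1, s2, s3}  [seen]
{s0, s3} --2--> {s1, s2, s3}  [seen]
Reachable DFA states: {s0}, {s0, s1, s2, s3}, {s1, s2, s3}, {s0, s3}.

4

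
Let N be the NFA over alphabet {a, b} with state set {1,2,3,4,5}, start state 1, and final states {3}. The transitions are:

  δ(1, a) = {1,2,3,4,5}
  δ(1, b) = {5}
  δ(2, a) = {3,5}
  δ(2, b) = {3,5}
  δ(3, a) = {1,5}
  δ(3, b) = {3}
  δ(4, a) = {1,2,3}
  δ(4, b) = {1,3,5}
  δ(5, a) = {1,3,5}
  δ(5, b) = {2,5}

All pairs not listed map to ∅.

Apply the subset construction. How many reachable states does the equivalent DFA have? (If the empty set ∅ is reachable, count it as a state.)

7

Start state of the DFA: {1}.
{1} --a--> {1,2,3,4,5}  [new]
{1} --b--> {5}  [new]
{1,2,3,4,5} --a--> {1,2,3,4,5}  [seen]
{1,2,3,4,5} --b--> {1,2,3,5}  [new]
{5} --a--> {1,3,5}  [new]
{5} --b--> {2,5}  [new]
{1,2,3,5} --a--> {1,2,3,4,5}  [seen]
{1,2,3,5} --b--> {2,3,5}  [new]
{1,3,5} --a--> {1,2,3,4,5}  [seen]
{1,3,5} --b--> {2,3,5}  [seen]
{2,5} --a--> {1,3,5}  [seen]
{2,5} --b--> {2,3,5}  [seen]
{2,3,5} --a--> {1,3,5}  [seen]
{2,3,5} --b--> {2,3,5}  [seen]
Reachable DFA states: {1}, {1,2,3,4,5}, {5}, {1,2,3,5}, {1,3,5}, {2,5}, {2,3,5}.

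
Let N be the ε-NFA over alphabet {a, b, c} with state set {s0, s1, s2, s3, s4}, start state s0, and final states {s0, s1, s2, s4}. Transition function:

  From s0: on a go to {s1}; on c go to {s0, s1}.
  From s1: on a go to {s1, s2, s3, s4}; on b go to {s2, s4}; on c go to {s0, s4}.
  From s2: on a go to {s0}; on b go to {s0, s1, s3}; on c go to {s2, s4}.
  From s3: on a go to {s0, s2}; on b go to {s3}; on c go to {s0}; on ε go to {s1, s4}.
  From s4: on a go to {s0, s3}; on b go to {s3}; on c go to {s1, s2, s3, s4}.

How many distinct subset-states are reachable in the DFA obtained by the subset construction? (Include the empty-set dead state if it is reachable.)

11

Start state of the DFA: {s0} (ε-closure of the NFA start).
{s0} --a--> {s1}  [new]
{s0} --b--> ∅  [new]
{s0} --c--> {s0, s1}  [new]
{s1} --a--> {s1, s2, s3, s4}  [new]
{s1} --b--> {s2, s4}  [new]
{s1} --c--> {s0, s4}  [new]
∅ --a--> ∅  [seen]
∅ --b--> ∅  [seen]
∅ --c--> ∅  [seen]
{s0, s1} --a--> {s1, s2, s3, s4}  [seen]
{s0, s1} --b--> {s2, s4}  [seen]
{s0, s1} --c--> {s0, s1, s4}  [new]
{s1, s2, s3, s4} --a--> {s0, s1, s2, s3, s4}  [new]
{s1, s2, s3, s4} --b--> {s0, s1, s2, s3, s4}  [seen]
{s1, s2, s3, s4} --c--> {s0, s1, s2, s3, s4}  [seen]
{s2, s4} --a--> {s0, s1, s3, s4}  [new]
{s2, s4} --b--> {s0, s1, s3, s4}  [seen]
{s2, s4} --c--> {s1, s2, s3, s4}  [seen]
{s0, s4} --a--> {s0, s1, s3, s4}  [seen]
{s0, s4} --b--> {s1, s3, s4}  [new]
{s0, s4} --c--> {s0, s1, s2, s3, s4}  [seen]
{s0, s1, s4} --a--> {s0, s1, s2, s3, s4}  [seen]
{s0, s1, s4} --b--> {s1, s2, s3, s4}  [seen]
{s0, s1, s4} --c--> {s0, s1, s2, s3, s4}  [seen]
{s0, s1, s2, s3, s4} --a--> {s0, s1, s2, s3, s4}  [seen]
{s0, s1, s2, s3, s4} --b--> {s0, s1, s2, s3, s4}  [seen]
{s0, s1, s2, s3, s4} --c--> {s0, s1, s2, s3, s4}  [seen]
{s0, s1, s3, s4} --a--> {s0, s1, s2, s3, s4}  [seen]
{s0, s1, s3, s4} --b--> {s1, s2, s3, s4}  [seen]
{s0, s1, s3, s4} --c--> {s0, s1, s2, s3, s4}  [seen]
{s1, s3, s4} --a--> {s0, s1, s2, s3, s4}  [seen]
{s1, s3, s4} --b--> {s1, s2, s3, s4}  [seen]
{s1, s3, s4} --c--> {s0, s1, s2, s3, s4}  [seen]
Reachable DFA states: {s0}, {s1}, ∅, {s0, s1}, {s1, s2, s3, s4}, {s2, s4}, {s0, s4}, {s0, s1, s4}, {s0, s1, s2, s3, s4}, {s0, s1, s3, s4}, {s1, s3, s4}.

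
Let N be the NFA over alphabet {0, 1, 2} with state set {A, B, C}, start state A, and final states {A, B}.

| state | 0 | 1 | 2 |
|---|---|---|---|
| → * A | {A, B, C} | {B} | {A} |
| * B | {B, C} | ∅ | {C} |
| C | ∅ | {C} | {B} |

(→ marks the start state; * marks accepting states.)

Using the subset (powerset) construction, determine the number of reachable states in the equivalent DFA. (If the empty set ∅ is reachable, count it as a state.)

6

Start state of the DFA: {A}.
{A} --0--> {A, B, C}  [new]
{A} --1--> {B}  [new]
{A} --2--> {A}  [seen]
{A, B, C} --0--> {A, B, C}  [seen]
{A, B, C} --1--> {B, C}  [new]
{A, B, C} --2--> {A, B, C}  [seen]
{B} --0--> {B, C}  [seen]
{B} --1--> ∅  [new]
{B} --2--> {C}  [new]
{B, C} --0--> {B, C}  [seen]
{B, C} --1--> {C}  [seen]
{B, C} --2--> {B, C}  [seen]
∅ --0--> ∅  [seen]
∅ --1--> ∅  [seen]
∅ --2--> ∅  [seen]
{C} --0--> ∅  [seen]
{C} --1--> {C}  [seen]
{C} --2--> {B}  [seen]
Reachable DFA states: {A}, {A, B, C}, {B}, {B, C}, ∅, {C}.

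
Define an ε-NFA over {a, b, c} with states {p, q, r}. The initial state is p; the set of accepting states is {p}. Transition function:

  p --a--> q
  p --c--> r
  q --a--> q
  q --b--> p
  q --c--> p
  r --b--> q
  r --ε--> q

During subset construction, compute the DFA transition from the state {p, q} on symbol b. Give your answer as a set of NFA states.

δ(p,b) = ∅; δ(q,b) = {p}.
Union: {p}.

{p}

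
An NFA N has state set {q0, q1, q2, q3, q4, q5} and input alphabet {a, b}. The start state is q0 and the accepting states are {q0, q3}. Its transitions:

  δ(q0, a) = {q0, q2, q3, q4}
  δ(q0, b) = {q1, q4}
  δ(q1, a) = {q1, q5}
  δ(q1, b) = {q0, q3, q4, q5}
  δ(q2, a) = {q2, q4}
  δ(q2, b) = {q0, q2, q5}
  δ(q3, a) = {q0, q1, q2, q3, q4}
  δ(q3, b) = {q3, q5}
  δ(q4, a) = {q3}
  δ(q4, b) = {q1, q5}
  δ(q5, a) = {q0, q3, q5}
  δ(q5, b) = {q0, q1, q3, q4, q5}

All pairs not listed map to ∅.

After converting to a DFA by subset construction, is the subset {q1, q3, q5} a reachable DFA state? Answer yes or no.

Start state of the DFA: {q0}.
{q0} --a--> {q0, q2, q3, q4}  [new]
{q0} --b--> {q1, q4}  [new]
{q0, q2, q3, q4} --a--> {q0, q1, q2, q3, q4}  [new]
{q0, q2, q3, q4} --b--> {q0, q1, q2, q3, q4, q5}  [new]
{q1, q4} --a--> {q1, q3, q5}  [new]
{q1, q4} --b--> {q0, q1, q3, q4, q5}  [new]
{q0, q1, q2, q3, q4} --a--> {q0, q1, q2, q3, q4, q5}  [seen]
{q0, q1, q2, q3, q4} --b--> {q0, q1, q2, q3, q4, q5}  [seen]
{q0, q1, q2, q3, q4, q5} --a--> {q0, q1, q2, q3, q4, q5}  [seen]
{q0, q1, q2, q3, q4, q5} --b--> {q0, q1, q2, q3, q4, q5}  [seen]
{q1, q3, q5} --a--> {q0, q1, q2, q3, q4, q5}  [seen]
{q1, q3, q5} --b--> {q0, q1, q3, q4, q5}  [seen]
{q0, q1, q3, q4, q5} --a--> {q0, q1, q2, q3, q4, q5}  [seen]
{q0, q1, q3, q4, q5} --b--> {q0, q1, q3, q4, q5}  [seen]
Reachable DFA states: {q0}, {q0, q2, q3, q4}, {q1, q4}, {q0, q1, q2, q3, q4}, {q0, q1, q2, q3, q4, q5}, {q1, q3, q5}, {q0, q1, q3, q4, q5}.
{q1, q3, q5} is among them.

yes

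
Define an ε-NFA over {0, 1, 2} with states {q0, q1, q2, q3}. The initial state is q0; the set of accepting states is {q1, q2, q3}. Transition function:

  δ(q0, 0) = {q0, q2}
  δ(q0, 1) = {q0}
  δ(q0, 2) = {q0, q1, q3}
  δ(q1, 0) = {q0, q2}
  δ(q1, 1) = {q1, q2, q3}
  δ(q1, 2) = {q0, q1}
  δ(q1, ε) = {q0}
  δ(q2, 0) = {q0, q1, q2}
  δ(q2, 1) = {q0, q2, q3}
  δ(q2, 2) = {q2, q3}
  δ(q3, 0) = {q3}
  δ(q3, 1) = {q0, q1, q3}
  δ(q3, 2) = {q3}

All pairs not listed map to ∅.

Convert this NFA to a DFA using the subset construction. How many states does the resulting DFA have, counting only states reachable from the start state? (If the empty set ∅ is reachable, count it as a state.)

Start state of the DFA: {q0} (ε-closure of the NFA start).
{q0} --0--> {q0, q2}  [new]
{q0} --1--> {q0}  [seen]
{q0} --2--> {q0, q1, q3}  [new]
{q0, q2} --0--> {q0, q1, q2}  [new]
{q0, q2} --1--> {q0, q2, q3}  [new]
{q0, q2} --2--> {q0, q1, q2, q3}  [new]
{q0, q1, q3} --0--> {q0, q2, q3}  [seen]
{q0, q1, q3} --1--> {q0, q1, q2, q3}  [seen]
{q0, q1, q3} --2--> {q0, q1, q3}  [seen]
{q0, q1, q2} --0--> {q0, q1, q2}  [seen]
{q0, q1, q2} --1--> {q0, q1, q2, q3}  [seen]
{q0, q1, q2} --2--> {q0, q1, q2, q3}  [seen]
{q0, q2, q3} --0--> {q0, q1, q2, q3}  [seen]
{q0, q2, q3} --1--> {q0, q1, q2, q3}  [seen]
{q0, q2, q3} --2--> {q0, q1, q2, q3}  [seen]
{q0, q1, q2, q3} --0--> {q0, q1, q2, q3}  [seen]
{q0, q1, q2, q3} --1--> {q0, q1, q2, q3}  [seen]
{q0, q1, q2, q3} --2--> {q0, q1, q2, q3}  [seen]
Reachable DFA states: {q0}, {q0, q2}, {q0, q1, q3}, {q0, q1, q2}, {q0, q2, q3}, {q0, q1, q2, q3}.

6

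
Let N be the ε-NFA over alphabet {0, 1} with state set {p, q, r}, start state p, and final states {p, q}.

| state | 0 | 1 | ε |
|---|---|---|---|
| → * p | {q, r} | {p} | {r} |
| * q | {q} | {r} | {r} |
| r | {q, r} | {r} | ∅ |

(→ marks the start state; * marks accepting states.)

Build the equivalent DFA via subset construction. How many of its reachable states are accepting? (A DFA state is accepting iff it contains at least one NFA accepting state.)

Start state of the DFA: {p, r} (ε-closure of the NFA start).
{p, r} --0--> {q, r}  [new]
{p, r} --1--> {p, r}  [seen]
{q, r} --0--> {q, r}  [seen]
{q, r} --1--> {r}  [new]
{r} --0--> {q, r}  [seen]
{r} --1--> {r}  [seen]
Reachable DFA states: {p, r}, {q, r}, {r}.
Accepting DFA states (contain an NFA accepting state): {p, r}, {q, r}.

2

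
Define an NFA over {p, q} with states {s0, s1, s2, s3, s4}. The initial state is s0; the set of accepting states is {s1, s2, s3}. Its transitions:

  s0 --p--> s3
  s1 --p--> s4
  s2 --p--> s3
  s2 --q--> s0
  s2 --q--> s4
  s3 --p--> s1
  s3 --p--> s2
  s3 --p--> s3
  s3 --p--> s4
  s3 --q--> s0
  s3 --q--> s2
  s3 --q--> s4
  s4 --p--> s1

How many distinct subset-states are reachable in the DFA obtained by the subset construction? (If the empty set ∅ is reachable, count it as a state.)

7

Start state of the DFA: {s0}.
{s0} --p--> {s3}  [new]
{s0} --q--> ∅  [new]
{s3} --p--> {s1, s2, s3, s4}  [new]
{s3} --q--> {s0, s2, s4}  [new]
∅ --p--> ∅  [seen]
∅ --q--> ∅  [seen]
{s1, s2, s3, s4} --p--> {s1, s2, s3, s4}  [seen]
{s1, s2, s3, s4} --q--> {s0, s2, s4}  [seen]
{s0, s2, s4} --p--> {s1, s3}  [new]
{s0, s2, s4} --q--> {s0, s4}  [new]
{s1, s3} --p--> {s1, s2, s3, s4}  [seen]
{s1, s3} --q--> {s0, s2, s4}  [seen]
{s0, s4} --p--> {s1, s3}  [seen]
{s0, s4} --q--> ∅  [seen]
Reachable DFA states: {s0}, {s3}, ∅, {s1, s2, s3, s4}, {s0, s2, s4}, {s1, s3}, {s0, s4}.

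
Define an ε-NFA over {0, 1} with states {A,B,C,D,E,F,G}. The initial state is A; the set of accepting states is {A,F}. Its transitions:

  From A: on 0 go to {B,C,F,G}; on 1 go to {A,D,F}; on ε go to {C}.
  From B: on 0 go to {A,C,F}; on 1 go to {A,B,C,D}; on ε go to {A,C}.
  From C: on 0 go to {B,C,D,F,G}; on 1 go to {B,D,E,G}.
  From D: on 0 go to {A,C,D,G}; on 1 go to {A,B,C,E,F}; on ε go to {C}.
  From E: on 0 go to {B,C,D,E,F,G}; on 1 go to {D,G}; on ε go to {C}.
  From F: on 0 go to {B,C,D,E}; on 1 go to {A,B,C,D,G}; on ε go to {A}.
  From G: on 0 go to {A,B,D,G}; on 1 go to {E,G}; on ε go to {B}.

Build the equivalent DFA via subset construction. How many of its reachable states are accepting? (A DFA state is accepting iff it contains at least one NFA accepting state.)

3

Start state of the DFA: {A,C} (ε-closure of the NFA start).
{A,C} --0--> {A,B,C,D,F,G}  [new]
{A,C} --1--> {A,B,C,D,E,F,G}  [new]
{A,B,C,D,F,G} --0--> {A,B,C,D,E,F,G}  [seen]
{A,B,C,D,F,G} --1--> {A,B,C,D,E,F,G}  [seen]
{A,B,C,D,E,F,G} --0--> {A,B,C,D,E,F,G}  [seen]
{A,B,C,D,E,F,G} --1--> {A,B,C,D,E,F,G}  [seen]
Reachable DFA states: {A,C}, {A,B,C,D,F,G}, {A,B,C,D,E,F,G}.
Accepting DFA states (contain an NFA accepting state): {A,C}, {A,B,C,D,F,G}, {A,B,C,D,E,F,G}.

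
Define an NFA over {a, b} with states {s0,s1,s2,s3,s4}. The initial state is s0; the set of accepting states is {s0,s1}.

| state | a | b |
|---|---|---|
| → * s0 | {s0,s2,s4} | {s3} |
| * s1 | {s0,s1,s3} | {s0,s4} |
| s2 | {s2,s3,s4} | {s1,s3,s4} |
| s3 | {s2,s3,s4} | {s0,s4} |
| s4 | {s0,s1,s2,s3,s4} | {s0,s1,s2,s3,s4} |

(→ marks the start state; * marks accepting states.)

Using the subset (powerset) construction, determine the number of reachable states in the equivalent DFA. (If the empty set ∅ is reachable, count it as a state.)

6

Start state of the DFA: {s0}.
{s0} --a--> {s0,s2,s4}  [new]
{s0} --b--> {s3}  [new]
{s0,s2,s4} --a--> {s0,s1,s2,s3,s4}  [new]
{s0,s2,s4} --b--> {s0,s1,s2,s3,s4}  [seen]
{s3} --a--> {s2,s3,s4}  [new]
{s3} --b--> {s0,s4}  [new]
{s0,s1,s2,s3,s4} --a--> {s0,s1,s2,s3,s4}  [seen]
{s0,s1,s2,s3,s4} --b--> {s0,s1,s2,s3,s4}  [seen]
{s2,s3,s4} --a--> {s0,s1,s2,s3,s4}  [seen]
{s2,s3,s4} --b--> {s0,s1,s2,s3,s4}  [seen]
{s0,s4} --a--> {s0,s1,s2,s3,s4}  [seen]
{s0,s4} --b--> {s0,s1,s2,s3,s4}  [seen]
Reachable DFA states: {s0}, {s0,s2,s4}, {s3}, {s0,s1,s2,s3,s4}, {s2,s3,s4}, {s0,s4}.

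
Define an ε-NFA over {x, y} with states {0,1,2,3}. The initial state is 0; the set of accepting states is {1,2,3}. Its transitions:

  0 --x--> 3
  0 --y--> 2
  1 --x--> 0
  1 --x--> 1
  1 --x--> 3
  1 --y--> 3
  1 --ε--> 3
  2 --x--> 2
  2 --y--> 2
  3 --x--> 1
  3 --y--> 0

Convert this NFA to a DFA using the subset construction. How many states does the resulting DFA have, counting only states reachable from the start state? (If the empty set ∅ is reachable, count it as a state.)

Start state of the DFA: {0} (ε-closure of the NFA start).
{0} --x--> {3}  [new]
{0} --y--> {2}  [new]
{3} --x--> {1,3}  [new]
{3} --y--> {0}  [seen]
{2} --x--> {2}  [seen]
{2} --y--> {2}  [seen]
{1,3} --x--> {0,1,3}  [new]
{1,3} --y--> {0,3}  [new]
{0,1,3} --x--> {0,1,3}  [seen]
{0,1,3} --y--> {0,2,3}  [new]
{0,3} --x--> {1,3}  [seen]
{0,3} --y--> {0,2}  [new]
{0,2,3} --x--> {1,2,3}  [new]
{0,2,3} --y--> {0,2}  [seen]
{0,2} --x--> {2,3}  [new]
{0,2} --y--> {2}  [seen]
{1,2,3} --x--> {0,1,2,3}  [new]
{1,2,3} --y--> {0,2,3}  [seen]
{2,3} --x--> {1,2,3}  [seen]
{2,3} --y--> {0,2}  [seen]
{0,1,2,3} --x--> {0,1,2,3}  [seen]
{0,1,2,3} --y--> {0,2,3}  [seen]
Reachable DFA states: {0}, {3}, {2}, {1,3}, {0,1,3}, {0,3}, {0,2,3}, {0,2}, {1,2,3}, {2,3}, {0,1,2,3}.

11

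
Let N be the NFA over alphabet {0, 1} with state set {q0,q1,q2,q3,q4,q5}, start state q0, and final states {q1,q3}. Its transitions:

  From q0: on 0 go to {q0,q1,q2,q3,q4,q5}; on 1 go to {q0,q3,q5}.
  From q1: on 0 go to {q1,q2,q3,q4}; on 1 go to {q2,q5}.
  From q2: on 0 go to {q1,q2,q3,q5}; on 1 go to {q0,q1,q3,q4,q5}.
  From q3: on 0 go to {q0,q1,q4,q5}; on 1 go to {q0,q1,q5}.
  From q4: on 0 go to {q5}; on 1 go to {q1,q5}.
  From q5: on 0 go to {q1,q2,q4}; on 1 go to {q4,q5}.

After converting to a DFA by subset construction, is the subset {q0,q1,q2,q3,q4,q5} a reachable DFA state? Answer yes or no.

yes

Start state of the DFA: {q0}.
{q0} --0--> {q0,q1,q2,q3,q4,q5}  [new]
{q0} --1--> {q0,q3,q5}  [new]
{q0,q1,q2,q3,q4,q5} --0--> {q0,q1,q2,q3,q4,q5}  [seen]
{q0,q1,q2,q3,q4,q5} --1--> {q0,q1,q2,q3,q4,q5}  [seen]
{q0,q3,q5} --0--> {q0,q1,q2,q3,q4,q5}  [seen]
{q0,q3,q5} --1--> {q0,q1,q3,q4,q5}  [new]
{q0,q1,q3,q4,q5} --0--> {q0,q1,q2,q3,q4,q5}  [seen]
{q0,q1,q3,q4,q5} --1--> {q0,q1,q2,q3,q4,q5}  [seen]
Reachable DFA states: {q0}, {q0,q1,q2,q3,q4,q5}, {q0,q3,q5}, {q0,q1,q3,q4,q5}.
{q0,q1,q2,q3,q4,q5} is among them.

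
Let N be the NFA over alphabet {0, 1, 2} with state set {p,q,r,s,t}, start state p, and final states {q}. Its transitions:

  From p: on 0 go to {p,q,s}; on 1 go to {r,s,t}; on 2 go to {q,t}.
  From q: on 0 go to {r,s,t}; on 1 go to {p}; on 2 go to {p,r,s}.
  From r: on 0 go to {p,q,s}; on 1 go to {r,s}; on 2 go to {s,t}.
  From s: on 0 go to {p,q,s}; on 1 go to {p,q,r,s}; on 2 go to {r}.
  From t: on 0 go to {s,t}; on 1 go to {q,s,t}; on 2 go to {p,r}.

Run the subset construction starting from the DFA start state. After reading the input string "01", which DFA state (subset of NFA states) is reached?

Start: {p}.
δ(p,0) = {p,q,s}.
Union: {p,q,s}.
After 0: {p,q,s}.
δ(p,1) = {r,s,t}; δ(q,1) = {p}; δ(s,1) = {p,q,r,s}.
Union: {p,q,r,s,t}.
After 1: {p,q,r,s,t}.

{p,q,r,s,t}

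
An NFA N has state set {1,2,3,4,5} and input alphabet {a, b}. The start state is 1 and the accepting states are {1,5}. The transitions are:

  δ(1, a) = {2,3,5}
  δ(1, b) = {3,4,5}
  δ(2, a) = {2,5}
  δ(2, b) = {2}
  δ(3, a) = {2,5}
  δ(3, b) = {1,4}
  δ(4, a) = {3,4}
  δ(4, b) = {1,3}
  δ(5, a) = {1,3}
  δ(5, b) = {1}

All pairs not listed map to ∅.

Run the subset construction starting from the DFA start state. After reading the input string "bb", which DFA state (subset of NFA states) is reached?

Start: {1}.
δ(1,b) = {3,4,5}.
Union: {3,4,5}.
After b: {3,4,5}.
δ(3,b) = {1,4}; δ(4,b) = {1,3}; δ(5,b) = {1}.
Union: {1,3,4}.
After b: {1,3,4}.

{1,3,4}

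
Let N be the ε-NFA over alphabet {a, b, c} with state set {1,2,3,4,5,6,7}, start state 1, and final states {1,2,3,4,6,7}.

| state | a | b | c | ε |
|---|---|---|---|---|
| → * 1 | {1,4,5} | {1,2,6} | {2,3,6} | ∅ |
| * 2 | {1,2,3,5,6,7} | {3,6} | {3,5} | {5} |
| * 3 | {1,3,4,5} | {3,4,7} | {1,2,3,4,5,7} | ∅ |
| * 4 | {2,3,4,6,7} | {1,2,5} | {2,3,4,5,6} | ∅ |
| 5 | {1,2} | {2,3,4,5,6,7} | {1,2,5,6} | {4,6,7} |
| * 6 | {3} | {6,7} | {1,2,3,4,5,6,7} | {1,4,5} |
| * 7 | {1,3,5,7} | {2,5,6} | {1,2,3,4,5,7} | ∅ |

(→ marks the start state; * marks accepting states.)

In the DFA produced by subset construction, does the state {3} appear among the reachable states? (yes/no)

Start state of the DFA: {1} (ε-closure of the NFA start).
{1} --a--> {1,4,5,6,7}  [new]
{1} --b--> {1,2,4,5,6,7}  [new]
{1} --c--> {1,2,3,4,5,6,7}  [new]
{1,4,5,6,7} --a--> {1,2,3,4,5,6,7}  [seen]
{1,4,5,6,7} --b--> {1,2,3,4,5,6,7}  [seen]
{1,4,5,6,7} --c--> {1,2,3,4,5,6,7}  [seen]
{1,2,4,5,6,7} --a--> {1,2,3,4,5,6,7}  [seen]
{1,2,4,5,6,7} --b--> {1,2,3,4,5,6,7}  [seen]
{1,2,4,5,6,7} --c--> {1,2,3,4,5,6,7}  [seen]
{1,2,3,4,5,6,7} --a--> {1,2,3,4,5,6,7}  [seen]
{1,2,3,4,5,6,7} --b--> {1,2,3,4,5,6,7}  [seen]
{1,2,3,4,5,6,7} --c--> {1,2,3,4,5,6,7}  [seen]
Reachable DFA states: {1}, {1,4,5,6,7}, {1,2,4,5,6,7}, {1,2,3,4,5,6,7}.
{3} is not among them.

no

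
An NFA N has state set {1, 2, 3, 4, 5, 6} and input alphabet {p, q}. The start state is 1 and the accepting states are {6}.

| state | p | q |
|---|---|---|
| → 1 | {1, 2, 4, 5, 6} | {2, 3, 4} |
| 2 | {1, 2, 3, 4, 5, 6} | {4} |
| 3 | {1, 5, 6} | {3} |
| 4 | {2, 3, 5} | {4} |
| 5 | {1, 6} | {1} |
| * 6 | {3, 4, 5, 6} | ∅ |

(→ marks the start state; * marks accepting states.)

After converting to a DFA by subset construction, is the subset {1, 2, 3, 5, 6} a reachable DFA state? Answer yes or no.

Start state of the DFA: {1}.
{1} --p--> {1, 2, 4, 5, 6}  [new]
{1} --q--> {2, 3, 4}  [new]
{1, 2, 4, 5, 6} --p--> {1, 2, 3, 4, 5, 6}  [new]
{1, 2, 4, 5, 6} --q--> {1, 2, 3, 4}  [new]
{2, 3, 4} --p--> {1, 2, 3, 4, 5, 6}  [seen]
{2, 3, 4} --q--> {3, 4}  [new]
{1, 2, 3, 4, 5, 6} --p--> {1, 2, 3, 4, 5, 6}  [seen]
{1, 2, 3, 4, 5, 6} --q--> {1, 2, 3, 4}  [seen]
{1, 2, 3, 4} --p--> {1, 2, 3, 4, 5, 6}  [seen]
{1, 2, 3, 4} --q--> {2, 3, 4}  [seen]
{3, 4} --p--> {1, 2, 3, 5, 6}  [new]
{3, 4} --q--> {3, 4}  [seen]
{1, 2, 3, 5, 6} --p--> {1, 2, 3, 4, 5, 6}  [seen]
{1, 2, 3, 5, 6} --q--> {1, 2, 3, 4}  [seen]
Reachable DFA states: {1}, {1, 2, 4, 5, 6}, {2, 3, 4}, {1, 2, 3, 4, 5, 6}, {1, 2, 3, 4}, {3, 4}, {1, 2, 3, 5, 6}.
{1, 2, 3, 5, 6} is among them.

yes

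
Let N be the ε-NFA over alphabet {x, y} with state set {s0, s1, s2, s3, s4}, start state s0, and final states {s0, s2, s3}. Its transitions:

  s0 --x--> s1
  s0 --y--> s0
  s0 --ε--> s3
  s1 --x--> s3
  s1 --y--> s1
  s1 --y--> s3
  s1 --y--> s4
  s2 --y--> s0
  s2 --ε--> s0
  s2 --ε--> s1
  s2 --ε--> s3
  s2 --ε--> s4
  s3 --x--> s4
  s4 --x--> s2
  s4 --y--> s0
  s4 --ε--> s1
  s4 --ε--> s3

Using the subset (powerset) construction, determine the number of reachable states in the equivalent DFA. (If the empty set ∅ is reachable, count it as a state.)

Start state of the DFA: {s0, s3} (ε-closure of the NFA start).
{s0, s3} --x--> {s1, s3, s4}  [new]
{s0, s3} --y--> {s0, s3}  [seen]
{s1, s3, s4} --x--> {s0, s1, s2, s3, s4}  [new]
{s1, s3, s4} --y--> {s0, s1, s3, s4}  [new]
{s0, s1, s2, s3, s4} --x--> {s0, s1, s2, s3, s4}  [seen]
{s0, s1, s2, s3, s4} --y--> {s0, s1, s3, s4}  [seen]
{s0, s1, s3, s4} --x--> {s0, s1, s2, s3, s4}  [seen]
{s0, s1, s3, s4} --y--> {s0, s1, s3, s4}  [seen]
Reachable DFA states: {s0, s3}, {s1, s3, s4}, {s0, s1, s2, s3, s4}, {s0, s1, s3, s4}.

4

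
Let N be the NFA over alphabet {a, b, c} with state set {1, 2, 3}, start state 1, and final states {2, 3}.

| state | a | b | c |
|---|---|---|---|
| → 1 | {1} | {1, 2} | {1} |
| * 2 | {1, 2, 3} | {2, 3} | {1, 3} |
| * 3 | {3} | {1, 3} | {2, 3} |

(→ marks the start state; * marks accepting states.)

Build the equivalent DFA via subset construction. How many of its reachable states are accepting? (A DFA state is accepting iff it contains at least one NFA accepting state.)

Start state of the DFA: {1}.
{1} --a--> {1}  [seen]
{1} --b--> {1, 2}  [new]
{1} --c--> {1}  [seen]
{1, 2} --a--> {1, 2, 3}  [new]
{1, 2} --b--> {1, 2, 3}  [seen]
{1, 2} --c--> {1, 3}  [new]
{1, 2, 3} --a--> {1, 2, 3}  [seen]
{1, 2, 3} --b--> {1, 2, 3}  [seen]
{1, 2, 3} --c--> {1, 2, 3}  [seen]
{1, 3} --a--> {1, 3}  [seen]
{1, 3} --b--> {1, 2, 3}  [seen]
{1, 3} --c--> {1, 2, 3}  [seen]
Reachable DFA states: {1}, {1, 2}, {1, 2, 3}, {1, 3}.
Accepting DFA states (contain an NFA accepting state): {1, 2}, {1, 2, 3}, {1, 3}.

3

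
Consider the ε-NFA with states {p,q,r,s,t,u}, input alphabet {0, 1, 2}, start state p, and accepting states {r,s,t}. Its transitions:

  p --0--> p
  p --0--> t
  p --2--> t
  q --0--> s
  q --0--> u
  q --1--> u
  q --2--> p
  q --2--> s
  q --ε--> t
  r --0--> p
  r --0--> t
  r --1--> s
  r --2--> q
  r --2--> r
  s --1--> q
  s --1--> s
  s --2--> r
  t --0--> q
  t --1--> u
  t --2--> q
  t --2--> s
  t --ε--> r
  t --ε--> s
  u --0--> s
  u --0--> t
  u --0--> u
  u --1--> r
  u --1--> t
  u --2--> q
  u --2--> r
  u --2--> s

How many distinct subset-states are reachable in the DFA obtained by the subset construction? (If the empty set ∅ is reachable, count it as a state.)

Start state of the DFA: {p} (ε-closure of the NFA start).
{p} --0--> {p,r,s,t}  [new]
{p} --1--> ∅  [new]
{p} --2--> {r,s,t}  [new]
{p,r,s,t} --0--> {p,q,r,s,t}  [new]
{p,r,s,t} --1--> {q,r,s,t,u}  [new]
{p,r,s,t} --2--> {q,r,s,t}  [new]
∅ --0--> ∅  [seen]
∅ --1--> ∅  [seen]
∅ --2--> ∅  [seen]
{r,s,t} --0--> {p,q,r,s,t}  [seen]
{r,s,t} --1--> {q,r,s,t,u}  [seen]
{r,s,t} --2--> {q,r,s,t}  [seen]
{p,q,r,s,t} --0--> {p,q,r,s,t,u}  [new]
{p,q,r,s,t} --1--> {q,r,s,t,u}  [seen]
{p,q,r,s,t} --2--> {p,q,r,s,t}  [seen]
{q,r,s,t,u} --0--> {p,q,r,s,t,u}  [seen]
{q,r,s,t,u} --1--> {q,r,s,t,u}  [seen]
{q,r,s,t,u} --2--> {p,q,r,s,t}  [seen]
{q,r,s,t} --0--> {p,q,r,s,t,u}  [seen]
{q,r,s,t} --1--> {q,r,s,t,u}  [seen]
{q,r,s,t} --2--> {p,q,r,s,t}  [seen]
{p,q,r,s,t,u} --0--> {p,q,r,s,t,u}  [seen]
{p,q,r,s,t,u} --1--> {q,r,s,t,u}  [seen]
{p,q,r,s,t,u} --2--> {p,q,r,s,t}  [seen]
Reachable DFA states: {p}, {p,r,s,t}, ∅, {r,s,t}, {p,q,r,s,t}, {q,r,s,t,u}, {q,r,s,t}, {p,q,r,s,t,u}.

8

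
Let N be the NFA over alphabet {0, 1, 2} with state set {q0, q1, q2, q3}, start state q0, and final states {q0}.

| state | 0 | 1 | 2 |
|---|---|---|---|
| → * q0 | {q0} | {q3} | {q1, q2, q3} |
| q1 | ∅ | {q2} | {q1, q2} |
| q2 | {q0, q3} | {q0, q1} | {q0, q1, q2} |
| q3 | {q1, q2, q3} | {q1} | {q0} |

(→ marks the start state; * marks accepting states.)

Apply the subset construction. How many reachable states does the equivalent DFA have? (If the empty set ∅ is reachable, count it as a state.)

13

Start state of the DFA: {q0}.
{q0} --0--> {q0}  [seen]
{q0} --1--> {q3}  [new]
{q0} --2--> {q1, q2, q3}  [new]
{q3} --0--> {q1, q2, q3}  [seen]
{q3} --1--> {q1}  [new]
{q3} --2--> {q0}  [seen]
{q1, q2, q3} --0--> {q0, q1, q2, q3}  [new]
{q1, q2, q3} --1--> {q0, q1, q2}  [new]
{q1, q2, q3} --2--> {q0, q1, q2}  [seen]
{q1} --0--> ∅  [new]
{q1} --1--> {q2}  [new]
{q1} --2--> {q1, q2}  [new]
{q0, q1, q2, q3} --0--> {q0, q1, q2, q3}  [seen]
{q0, q1, q2, q3} --1--> {q0, q1, q2, q3}  [seen]
{q0, q1, q2, q3} --2--> {q0, q1, q2, q3}  [seen]
{q0, q1, q2} --0--> {q0, q3}  [new]
{q0, q1, q2} --1--> {q0, q1, q2, q3}  [seen]
{q0, q1, q2} --2--> {q0, q1, q2, q3}  [seen]
∅ --0--> ∅  [seen]
∅ --1--> ∅  [seen]
∅ --2--> ∅  [seen]
{q2} --0--> {q0, q3}  [seen]
{q2} --1--> {q0, q1}  [new]
{q2} --2--> {q0, q1, q2}  [seen]
{q1, q2} --0--> {q0, q3}  [seen]
{q1, q2} --1--> {q0, q1, q2}  [seen]
{q1, q2} --2--> {q0, q1, q2}  [seen]
{q0, q3} --0--> {q0, q1, q2, q3}  [seen]
{q0, q3} --1--> {q1, q3}  [new]
{q0, q3} --2--> {q0, q1, q2, q3}  [seen]
{q0, q1} --0--> {q0}  [seen]
{q0, q1} --1--> {q2, q3}  [new]
{q0, q1} --2--> {q1, q2, q3}  [seen]
{q1, q3} --0--> {q1, q2, q3}  [seen]
{q1, q3} --1--> {q1, q2}  [seen]
{q1, q3} --2--> {q0, q1, q2}  [seen]
{q2, q3} --0--> {q0, q1, q2, q3}  [seen]
{q2, q3} --1--> {q0, q1}  [seen]
{q2, q3} --2--> {q0, q1, q2}  [seen]
Reachable DFA states: {q0}, {q3}, {q1, q2, q3}, {q1}, {q0, q1, q2, q3}, {q0, q1, q2}, ∅, {q2}, {q1, q2}, {q0, q3}, {q0, q1}, {q1, q3}, {q2, q3}.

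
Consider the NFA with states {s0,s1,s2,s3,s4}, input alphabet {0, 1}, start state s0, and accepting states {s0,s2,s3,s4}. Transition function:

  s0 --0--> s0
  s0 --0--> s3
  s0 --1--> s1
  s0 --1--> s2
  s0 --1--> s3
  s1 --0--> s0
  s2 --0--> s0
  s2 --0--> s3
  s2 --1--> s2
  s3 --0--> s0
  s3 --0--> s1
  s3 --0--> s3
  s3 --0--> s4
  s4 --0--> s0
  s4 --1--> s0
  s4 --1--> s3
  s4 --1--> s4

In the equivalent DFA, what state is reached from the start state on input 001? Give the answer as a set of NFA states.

{s0,s1,s2,s3,s4}

Start: {s0}.
δ(s0,0) = {s0,s3}.
Union: {s0,s3}.
After 0: {s0,s3}.
δ(s0,0) = {s0,s3}; δ(s3,0) = {s0,s1,s3,s4}.
Union: {s0,s1,s3,s4}.
After 0: {s0,s1,s3,s4}.
δ(s0,1) = {s1,s2,s3}; δ(s1,1) = ∅; δ(s3,1) = ∅; δ(s4,1) = {s0,s3,s4}.
Union: {s0,s1,s2,s3,s4}.
After 1: {s0,s1,s2,s3,s4}.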